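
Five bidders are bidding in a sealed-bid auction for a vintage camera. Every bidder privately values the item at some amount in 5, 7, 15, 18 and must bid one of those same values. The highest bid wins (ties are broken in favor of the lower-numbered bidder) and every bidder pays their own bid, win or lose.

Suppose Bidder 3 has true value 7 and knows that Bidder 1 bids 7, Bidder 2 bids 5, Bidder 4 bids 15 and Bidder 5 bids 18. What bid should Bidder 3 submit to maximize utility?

5

Bid 5: loses but pays 5, utility -5.
Bid 7: loses but pays 7, utility -7.
Bid 15: loses but pays 15, utility -15.
Bid 18: wins, pays 18, utility 7 - 18 = -11.
The best choice is 5 with utility -5.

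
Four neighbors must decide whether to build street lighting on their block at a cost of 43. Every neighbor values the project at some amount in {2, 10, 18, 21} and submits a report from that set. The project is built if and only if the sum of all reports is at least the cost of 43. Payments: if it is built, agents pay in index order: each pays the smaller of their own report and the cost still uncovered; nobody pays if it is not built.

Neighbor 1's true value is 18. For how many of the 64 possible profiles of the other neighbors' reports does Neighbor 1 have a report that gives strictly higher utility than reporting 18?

44

Others report (2, 10, 21): truth gives 0; report 10 gives 8 > 0. Violating.
Others report (2, 18, 18): truth gives 0; report 10 gives 8 > 0. Violating.
Others report (2, 18, 21): truth gives 0; report 2 gives 16 > 0. Violating.
Others report (2, 21, 10): truth gives 0; report 10 gives 8 > 0. Violating.
Others report (2, 2, 2): truth gives 0; no alternative beats it.
Others report (2, 2, 10): truth gives 0; no alternative beats it.
(Checking all 64 profiles: 44 have a profitable deviation, 20 do not.)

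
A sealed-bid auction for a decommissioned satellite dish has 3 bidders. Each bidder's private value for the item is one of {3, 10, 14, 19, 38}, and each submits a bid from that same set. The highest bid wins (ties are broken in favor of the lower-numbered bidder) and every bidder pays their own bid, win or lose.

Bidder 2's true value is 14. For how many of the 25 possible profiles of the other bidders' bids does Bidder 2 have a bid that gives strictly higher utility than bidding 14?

Others bid (3, 3): truth gives 0; bid 10 gives 4 > 0. Violating.
Others bid (3, 10): truth gives 0; bid 10 gives 4 > 0. Violating.
Others bid (3, 19): truth gives -14; bid 3 gives -3 > -14. Violating.
Others bid (3, 38): truth gives -14; bid 3 gives -3 > -14. Violating.
Others bid (3, 14): truth gives 0; no alternative beats it.
Others bid (10, 3): truth gives 0; no alternative beats it.
(Checking all 25 profiles: 21 have a profitable deviation, 4 do not.)

21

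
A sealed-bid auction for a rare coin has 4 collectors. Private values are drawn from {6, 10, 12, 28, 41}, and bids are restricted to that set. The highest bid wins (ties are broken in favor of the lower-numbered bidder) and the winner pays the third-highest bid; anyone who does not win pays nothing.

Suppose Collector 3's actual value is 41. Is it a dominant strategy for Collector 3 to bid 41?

Yes

Check each profile of the others' bids and compare truth against every alternative bid.
Others bid (6, 6, 41): truth gives 35, best alternative gives 0.
Others bid (6, 28, 6): truth gives 35, best alternative gives 0.
Others bid (28, 6, 6): truth gives 35, best alternative gives 0.
Others bid (6, 10, 41): truth gives 31, best alternative gives 0.
Others bid (6, 28, 10): truth gives 31, best alternative gives 0.
Others bid (10, 6, 41): truth gives 31, best alternative gives 0.
(Remaining 119 profiles checked similarly; truth is weakly best in each.)
In every case the truthful bid is at least as good as any alternative, so it is a dominant strategy.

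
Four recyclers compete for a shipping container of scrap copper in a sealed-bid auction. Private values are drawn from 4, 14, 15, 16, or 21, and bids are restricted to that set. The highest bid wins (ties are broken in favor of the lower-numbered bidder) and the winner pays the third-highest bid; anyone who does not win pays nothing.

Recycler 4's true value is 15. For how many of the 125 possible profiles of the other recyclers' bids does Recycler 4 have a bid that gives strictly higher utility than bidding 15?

24

Others bid (4, 4, 15): truth gives 0; bid 16 gives 11 > 0. Violating.
Others bid (4, 4, 16): truth gives 0; bid 21 gives 11 > 0. Violating.
Others bid (4, 14, 15): truth gives 0; bid 16 gives 1 > 0. Violating.
Others bid (4, 14, 16): truth gives 0; bid 21 gives 1 > 0. Violating.
Others bid (4, 4, 4): truth gives 11; no alternative beats it.
Others bid (4, 4, 14): truth gives 11; no alternative beats it.
(Checking all 125 profiles: 24 have a profitable deviation, 101 do not.)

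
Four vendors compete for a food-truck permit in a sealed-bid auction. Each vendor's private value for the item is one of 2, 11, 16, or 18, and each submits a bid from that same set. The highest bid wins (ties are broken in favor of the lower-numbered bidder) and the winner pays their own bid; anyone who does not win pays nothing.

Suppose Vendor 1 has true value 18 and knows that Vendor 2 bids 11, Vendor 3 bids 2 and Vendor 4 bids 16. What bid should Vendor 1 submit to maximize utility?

16

Bid 2: loses, pays 0, utility 0.
Bid 11: loses, pays 0, utility 0.
Bid 16: wins, pays 16, utility 18 - 16 = 2.
Bid 18: wins, pays 18, utility 18 - 18 = 0.
The best choice is 16 with utility 2.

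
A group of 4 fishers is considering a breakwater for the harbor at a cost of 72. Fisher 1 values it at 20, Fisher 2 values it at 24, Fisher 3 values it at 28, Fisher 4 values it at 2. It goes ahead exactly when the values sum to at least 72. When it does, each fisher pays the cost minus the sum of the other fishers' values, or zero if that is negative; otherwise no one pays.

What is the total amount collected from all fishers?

Total value 74 ≥ cost 72, so it is built.
Fisher 1: others sum to 54; max(0, 72 - 54) = 18.
Fisher 2: others sum to 50; max(0, 72 - 50) = 22.
Fisher 3: others sum to 46; max(0, 72 - 46) = 26.
Fisher 4: others sum to 72; max(0, 72 - 72) = 0.
Total collected = 18 + 22 + 26 + 0 = 66.

66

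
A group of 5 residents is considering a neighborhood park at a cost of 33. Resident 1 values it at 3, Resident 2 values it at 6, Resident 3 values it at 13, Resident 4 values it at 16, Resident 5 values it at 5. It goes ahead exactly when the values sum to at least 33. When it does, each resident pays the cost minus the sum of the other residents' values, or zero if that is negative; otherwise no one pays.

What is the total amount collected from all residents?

9

Total value 43 ≥ cost 33, so it is built.
Resident 1: others sum to 40; max(0, 33 - 40) = 0.
Resident 2: others sum to 37; max(0, 33 - 37) = 0.
Resident 3: others sum to 30; max(0, 33 - 30) = 3.
Resident 4: others sum to 27; max(0, 33 - 27) = 6.
Resident 5: others sum to 38; max(0, 33 - 38) = 0.
Total collected = 0 + 0 + 3 + 6 + 0 = 9.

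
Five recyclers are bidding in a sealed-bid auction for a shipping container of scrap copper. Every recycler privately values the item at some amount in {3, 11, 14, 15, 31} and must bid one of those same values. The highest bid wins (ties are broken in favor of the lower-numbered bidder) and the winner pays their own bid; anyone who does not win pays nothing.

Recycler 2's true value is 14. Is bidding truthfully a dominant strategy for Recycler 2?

No

Consider the case where Recycler 1 bids 3, Recycler 3 bids 3, Recycler 4 bids 3 and Recycler 5 bids 3.
Truthful bid 14: wins, pays 14, utility 14 - 14 = 0.
Bid 11 instead: wins, pays 11, utility 14 - 11 = 3.
Since 3 > 0, bidding 11 is strictly better here, so truthful bidding is not dominant.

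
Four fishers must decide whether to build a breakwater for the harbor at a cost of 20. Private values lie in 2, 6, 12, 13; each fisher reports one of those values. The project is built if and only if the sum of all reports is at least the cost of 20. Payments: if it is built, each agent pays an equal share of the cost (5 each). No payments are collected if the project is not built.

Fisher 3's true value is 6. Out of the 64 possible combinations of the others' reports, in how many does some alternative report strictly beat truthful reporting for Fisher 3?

3

Others report (2, 2, 6): truth gives 0; report 12 gives 1 > 0. Violating.
Others report (2, 6, 2): truth gives 0; report 12 gives 1 > 0. Violating.
Others report (6, 2, 2): truth gives 0; report 12 gives 1 > 0. Violating.
Others report (2, 2, 2): truth gives 0; no alternative beats it.
Others report (2, 2, 12): truth gives 1; no alternative beats it.
(Checking all 64 profiles: 3 have a profitable deviation, 61 do not.)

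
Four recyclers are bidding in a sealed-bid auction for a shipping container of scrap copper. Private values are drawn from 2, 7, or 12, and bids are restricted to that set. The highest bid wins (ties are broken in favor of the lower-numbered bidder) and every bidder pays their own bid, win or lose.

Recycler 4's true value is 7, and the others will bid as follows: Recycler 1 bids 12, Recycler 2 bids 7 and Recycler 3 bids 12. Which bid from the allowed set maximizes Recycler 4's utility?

2

Bid 2: loses but pays 2, utility -2.
Bid 7: loses but pays 7, utility -7.
Bid 12: loses but pays 12, utility -12.
The best choice is 2 with utility -2.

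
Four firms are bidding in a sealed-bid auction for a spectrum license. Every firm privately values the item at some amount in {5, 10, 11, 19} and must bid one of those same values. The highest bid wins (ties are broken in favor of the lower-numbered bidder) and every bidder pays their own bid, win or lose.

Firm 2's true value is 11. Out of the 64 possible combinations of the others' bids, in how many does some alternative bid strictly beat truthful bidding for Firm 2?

50

Others bid (5, 5, 5): truth gives 0; bid 10 gives 1 > 0. Violating.
Others bid (5, 5, 10): truth gives 0; bid 10 gives 1 > 0. Violating.
Others bid (5, 5, 19): truth gives -11; bid 5 gives -5 > -11. Violating.
Others bid (5, 10, 5): truth gives 0; bid 10 gives 1 > 0. Violating.
Others bid (5, 5, 11): truth gives 0; no alternative beats it.
Others bid (5, 10, 11): truth gives 0; no alternative beats it.
(Checking all 64 profiles: 50 have a profitable deviation, 14 do not.)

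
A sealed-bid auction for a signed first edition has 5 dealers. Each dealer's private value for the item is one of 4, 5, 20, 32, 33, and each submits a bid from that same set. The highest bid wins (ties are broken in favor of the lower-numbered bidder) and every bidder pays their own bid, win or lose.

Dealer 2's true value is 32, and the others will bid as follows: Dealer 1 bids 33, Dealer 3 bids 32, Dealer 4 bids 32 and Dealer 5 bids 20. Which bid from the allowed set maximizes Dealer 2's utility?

Bid 4: loses but pays 4, utility -4.
Bid 5: loses but pays 5, utility -5.
Bid 20: loses but pays 20, utility -20.
Bid 32: loses but pays 32, utility -32.
Bid 33: loses but pays 33, utility -33.
The best choice is 4 with utility -4.

4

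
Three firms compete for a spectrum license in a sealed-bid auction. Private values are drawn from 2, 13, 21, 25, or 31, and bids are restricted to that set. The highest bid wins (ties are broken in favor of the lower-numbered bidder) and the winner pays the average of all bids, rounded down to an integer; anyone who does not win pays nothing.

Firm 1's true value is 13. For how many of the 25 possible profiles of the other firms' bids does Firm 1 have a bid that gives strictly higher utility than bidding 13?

Others bid (2, 2): truth gives 8; bid 2 gives 11 > 8. Violating.
Others bid (2, 13): truth gives 4; no alternative beats it.
Others bid (2, 21): truth gives 0; no alternative beats it.
(Checking all 25 profiles: 1 has a profitable deviation, 24 do not.)

1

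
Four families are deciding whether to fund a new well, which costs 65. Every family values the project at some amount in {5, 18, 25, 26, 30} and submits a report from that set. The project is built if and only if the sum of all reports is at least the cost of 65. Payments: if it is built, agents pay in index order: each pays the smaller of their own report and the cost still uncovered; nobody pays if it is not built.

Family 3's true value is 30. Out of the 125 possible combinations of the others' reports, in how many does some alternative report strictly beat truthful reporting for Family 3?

104

Others report (5, 5, 30): truth gives 0; report 25 gives 5 > 0. Violating.
Others report (5, 18, 18): truth gives 0; report 25 gives 5 > 0. Violating.
Others report (5, 18, 25): truth gives 0; report 18 gives 12 > 0. Violating.
Others report (5, 18, 26): truth gives 0; report 18 gives 12 > 0. Violating.
Others report (5, 5, 5): truth gives 0; no alternative beats it.
Others report (5, 5, 18): truth gives 0; no alternative beats it.
(Checking all 125 profiles: 104 have a profitable deviation, 21 do not.)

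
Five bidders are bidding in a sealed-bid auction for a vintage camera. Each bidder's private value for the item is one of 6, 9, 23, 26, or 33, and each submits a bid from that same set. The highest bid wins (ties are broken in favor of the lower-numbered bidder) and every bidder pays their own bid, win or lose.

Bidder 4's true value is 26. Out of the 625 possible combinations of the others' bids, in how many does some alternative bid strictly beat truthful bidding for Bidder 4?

Others bid (6, 6, 6, 6): truth gives 0; bid 9 gives 17 > 0. Violating.
Others bid (6, 6, 6, 9): truth gives 0; bid 9 gives 17 > 0. Violating.
Others bid (6, 6, 6, 23): truth gives 0; bid 23 gives 3 > 0. Violating.
Others bid (6, 6, 6, 33): truth gives -26; bid 6 gives -6 > -26. Violating.
Others bid (6, 6, 6, 26): truth gives 0; no alternative beats it.
Others bid (6, 6, 9, 26): truth gives 0; no alternative beats it.
(Checking all 625 profiles: 541 have a profitable deviation, 84 do not.)

541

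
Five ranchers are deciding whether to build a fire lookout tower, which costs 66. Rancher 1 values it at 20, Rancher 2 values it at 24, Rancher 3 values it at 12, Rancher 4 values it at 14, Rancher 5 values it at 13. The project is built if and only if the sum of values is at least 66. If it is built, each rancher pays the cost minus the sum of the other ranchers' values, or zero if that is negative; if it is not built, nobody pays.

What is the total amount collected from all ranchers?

Total value 83 ≥ cost 66, so it is built.
Rancher 1: others sum to 63; max(0, 66 - 63) = 3.
Rancher 2: others sum to 59; max(0, 66 - 59) = 7.
Rancher 3: others sum to 71; max(0, 66 - 71) = 0.
Rancher 4: others sum to 69; max(0, 66 - 69) = 0.
Rancher 5: others sum to 70; max(0, 66 - 70) = 0.
Total collected = 3 + 7 + 0 + 0 + 0 = 10.

10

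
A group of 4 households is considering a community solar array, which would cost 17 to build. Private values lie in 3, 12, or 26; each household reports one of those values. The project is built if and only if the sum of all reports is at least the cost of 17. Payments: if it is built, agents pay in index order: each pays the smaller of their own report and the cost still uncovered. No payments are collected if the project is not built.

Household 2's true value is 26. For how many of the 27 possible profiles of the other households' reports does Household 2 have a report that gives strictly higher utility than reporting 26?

18

Others report (3, 3, 3): truth gives 12; report 12 gives 14 > 12. Violating.
Others report (3, 3, 12): truth gives 12; report 3 gives 23 > 12. Violating.
Others report (3, 3, 26): truth gives 12; report 3 gives 23 > 12. Violating.
Others report (3, 12, 3): truth gives 12; report 3 gives 23 > 12. Violating.
Others report (26, 3, 3): truth gives 26; no alternative beats it.
Others report (26, 3, 12): truth gives 26; no alternative beats it.
(Checking all 27 profiles: 18 have a profitable deviation, 9 do not.)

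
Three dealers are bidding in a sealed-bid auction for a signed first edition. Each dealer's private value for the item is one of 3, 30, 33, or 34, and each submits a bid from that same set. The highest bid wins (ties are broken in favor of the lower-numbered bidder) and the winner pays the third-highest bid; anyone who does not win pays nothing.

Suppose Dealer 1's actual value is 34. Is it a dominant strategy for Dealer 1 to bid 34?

Check each profile of the others' bids and compare truth against every alternative bid.
Others bid (3, 34): truth gives 31, best alternative gives 0.
Others bid (34, 3): truth gives 31, best alternative gives 0.
Others bid (30, 34): truth gives 4, best alternative gives 0.
Others bid (34, 30): truth gives 4, best alternative gives 0.
Others bid (33, 34): truth gives 1, best alternative gives 0.
Others bid (34, 33): truth gives 1, best alternative gives 0.
(Remaining 10 profiles checked similarly; truth is weakly best in each.)
In every case the truthful bid is at least as good as any alternative, so it is a dominant strategy.

Yes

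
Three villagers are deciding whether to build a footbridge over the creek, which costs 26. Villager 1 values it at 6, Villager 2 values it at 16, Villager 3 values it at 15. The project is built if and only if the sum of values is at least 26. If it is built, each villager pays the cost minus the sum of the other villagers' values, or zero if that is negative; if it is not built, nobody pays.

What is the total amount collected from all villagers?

9

Total value 37 ≥ cost 26, so it is built.
Villager 1: others sum to 31; max(0, 26 - 31) = 0.
Villager 2: others sum to 21; max(0, 26 - 21) = 5.
Villager 3: others sum to 22; max(0, 26 - 22) = 4.
Total collected = 0 + 5 + 4 = 9.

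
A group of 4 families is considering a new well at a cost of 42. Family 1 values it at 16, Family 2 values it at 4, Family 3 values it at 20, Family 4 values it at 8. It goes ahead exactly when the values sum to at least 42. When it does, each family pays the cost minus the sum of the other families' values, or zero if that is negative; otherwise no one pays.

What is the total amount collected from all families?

Total value 48 ≥ cost 42, so it is built.
Family 1: others sum to 32; max(0, 42 - 32) = 10.
Family 2: others sum to 44; max(0, 42 - 44) = 0.
Family 3: others sum to 28; max(0, 42 - 28) = 14.
Family 4: others sum to 40; max(0, 42 - 40) = 2.
Total collected = 10 + 0 + 14 + 2 = 26.

26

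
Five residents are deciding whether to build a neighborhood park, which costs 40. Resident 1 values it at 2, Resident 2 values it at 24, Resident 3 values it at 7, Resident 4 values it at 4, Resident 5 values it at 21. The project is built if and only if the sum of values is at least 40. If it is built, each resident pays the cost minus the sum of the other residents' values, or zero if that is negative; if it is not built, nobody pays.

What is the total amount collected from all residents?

9

Total value 58 ≥ cost 40, so it is built.
Resident 1: others sum to 56; max(0, 40 - 56) = 0.
Resident 2: others sum to 34; max(0, 40 - 34) = 6.
Resident 3: others sum to 51; max(0, 40 - 51) = 0.
Resident 4: others sum to 54; max(0, 40 - 54) = 0.
Resident 5: others sum to 37; max(0, 40 - 37) = 3.
Total collected = 0 + 6 + 0 + 0 + 3 = 9.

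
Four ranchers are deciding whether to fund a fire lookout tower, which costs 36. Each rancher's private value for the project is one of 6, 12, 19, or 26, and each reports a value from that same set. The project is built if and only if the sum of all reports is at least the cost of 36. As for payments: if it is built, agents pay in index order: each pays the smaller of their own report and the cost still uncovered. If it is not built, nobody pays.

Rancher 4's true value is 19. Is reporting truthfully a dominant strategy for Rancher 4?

Check each profile of the others' reports and compare truth against every alternative report.
Others report (6, 6, 26): truth gives 19, best alternative gives 19.
Others report (6, 12, 19): truth gives 19, best alternative gives 19.
Others report (6, 12, 26): truth gives 19, best alternative gives 19.
Others report (6, 19, 12): truth gives 19, best alternative gives 19.
Others report (6, 19, 19): truth gives 19, best alternative gives 19.
Others report (6, 19, 26): truth gives 19, best alternative gives 19.
(Remaining 58 profiles checked similarly; truth is weakly best in each.)
In every case the truthful report is at least as good as any alternative, so it is a dominant strategy.

Yes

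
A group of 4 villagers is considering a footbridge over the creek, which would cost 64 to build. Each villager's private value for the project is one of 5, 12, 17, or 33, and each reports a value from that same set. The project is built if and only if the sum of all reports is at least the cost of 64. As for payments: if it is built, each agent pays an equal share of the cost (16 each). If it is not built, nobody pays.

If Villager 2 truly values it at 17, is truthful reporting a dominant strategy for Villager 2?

No

Consider the case where Villager 1 reports 5, Villager 3 reports 5 and Villager 4 reports 33.
Truthful report 17: project not built, utility 0.
Report 33 instead: project built, pays 16, utility 17 - 16 = 1.
Since 1 > 0, reporting 33 is strictly better here, so truthful reporting is not dominant.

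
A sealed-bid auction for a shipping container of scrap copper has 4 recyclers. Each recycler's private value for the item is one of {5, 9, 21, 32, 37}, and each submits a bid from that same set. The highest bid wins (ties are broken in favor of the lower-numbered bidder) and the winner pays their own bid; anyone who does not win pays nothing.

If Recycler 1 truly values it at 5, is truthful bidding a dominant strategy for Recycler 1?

Check each profile of the others' bids and compare truth against every alternative bid.
Others bid (5, 5, 5): truth gives 0, best alternative gives -4.
Others bid (5, 5, 9): truth gives 0, best alternative gives -4.
Others bid (5, 9, 5): truth gives 0, best alternative gives -4.
Others bid (5, 9, 9): truth gives 0, best alternative gives -4.
Others bid (9, 5, 5): truth gives 0, best alternative gives -4.
Others bid (9, 5, 9): truth gives 0, best alternative gives -4.
(Remaining 119 profiles checked similarly; truth is weakly best in each.)
In every case the truthful bid is at least as good as any alternative, so it is a dominant strategy.

Yes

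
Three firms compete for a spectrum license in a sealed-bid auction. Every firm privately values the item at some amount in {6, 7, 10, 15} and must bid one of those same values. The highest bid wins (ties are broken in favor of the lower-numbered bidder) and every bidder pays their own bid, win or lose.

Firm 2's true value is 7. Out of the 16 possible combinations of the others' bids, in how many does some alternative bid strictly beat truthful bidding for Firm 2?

14

Others bid (6, 10): truth gives -7; bid 10 gives -3 > -7. Violating.
Others bid (6, 15): truth gives -7; bid 6 gives -6 > -7. Violating.
Others bid (7, 6): truth gives -7; bid 10 gives -3 > -7. Violating.
Others bid (7, 7): truth gives -7; bid 10 gives -3 > -7. Violating.
Others bid (6, 6): truth gives 0; no alternative beats it.
Others bid (6, 7): truth gives 0; no alternative beats it.
(Checking all 16 profiles: 14 have a profitable deviation, 2 do not.)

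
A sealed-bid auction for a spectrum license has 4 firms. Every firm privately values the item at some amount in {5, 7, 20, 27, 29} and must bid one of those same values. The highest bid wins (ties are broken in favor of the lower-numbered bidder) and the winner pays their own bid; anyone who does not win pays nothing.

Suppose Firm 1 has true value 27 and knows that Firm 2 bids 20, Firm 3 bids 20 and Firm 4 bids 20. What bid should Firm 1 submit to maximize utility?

Bid 5: loses, pays 0, utility 0.
Bid 7: loses, pays 0, utility 0.
Bid 20: wins, pays 20, utility 27 - 20 = 7.
Bid 27: wins, pays 27, utility 27 - 27 = 0.
Bid 29: wins, pays 29, utility 27 - 29 = -2.
The best choice is 20 with utility 7.

20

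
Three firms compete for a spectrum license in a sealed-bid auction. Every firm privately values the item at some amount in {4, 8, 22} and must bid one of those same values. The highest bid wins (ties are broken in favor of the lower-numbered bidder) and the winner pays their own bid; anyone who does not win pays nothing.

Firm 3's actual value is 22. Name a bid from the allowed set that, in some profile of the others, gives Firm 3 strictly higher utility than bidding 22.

Suppose Firm 1 bids 4 and Firm 2 bids 4.
Bid 22: wins, pays 22, utility 22 - 22 = 0.
Bid 8: wins, pays 8, utility 22 - 8 = 14.
So bidding 8 beats truth here (14 > 0).

8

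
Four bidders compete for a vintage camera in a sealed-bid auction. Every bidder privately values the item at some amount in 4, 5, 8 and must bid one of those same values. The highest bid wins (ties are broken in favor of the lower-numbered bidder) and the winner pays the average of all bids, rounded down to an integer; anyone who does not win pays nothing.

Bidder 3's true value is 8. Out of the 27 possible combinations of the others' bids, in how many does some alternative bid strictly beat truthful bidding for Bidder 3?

2

Others bid (4, 4, 4): truth gives 3; bid 5 gives 4 > 3. Violating.
Others bid (4, 4, 5): truth gives 3; bid 5 gives 4 > 3. Violating.
Others bid (4, 4, 8): truth gives 2; no alternative beats it.
Others bid (4, 5, 4): truth gives 3; no alternative beats it.
(Checking all 27 profiles: 2 have a profitable deviation, 25 do not.)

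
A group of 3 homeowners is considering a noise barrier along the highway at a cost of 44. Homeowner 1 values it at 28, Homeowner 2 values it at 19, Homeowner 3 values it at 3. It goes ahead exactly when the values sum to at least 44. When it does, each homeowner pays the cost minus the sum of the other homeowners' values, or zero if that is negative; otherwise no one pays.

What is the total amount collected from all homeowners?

35

Total value 50 ≥ cost 44, so it is built.
Homeowner 1: others sum to 22; max(0, 44 - 22) = 22.
Homeowner 2: others sum to 31; max(0, 44 - 31) = 13.
Homeowner 3: others sum to 47; max(0, 44 - 47) = 0.
Total collected = 22 + 13 + 0 = 35.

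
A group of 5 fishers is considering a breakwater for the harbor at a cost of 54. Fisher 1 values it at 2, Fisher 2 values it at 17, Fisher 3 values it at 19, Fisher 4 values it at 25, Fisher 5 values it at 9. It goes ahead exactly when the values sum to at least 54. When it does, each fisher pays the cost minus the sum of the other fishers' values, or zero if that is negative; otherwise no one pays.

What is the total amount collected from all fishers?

8

Total value 72 ≥ cost 54, so it is built.
Fisher 1: others sum to 70; max(0, 54 - 70) = 0.
Fisher 2: others sum to 55; max(0, 54 - 55) = 0.
Fisher 3: others sum to 53; max(0, 54 - 53) = 1.
Fisher 4: others sum to 47; max(0, 54 - 47) = 7.
Fisher 5: others sum to 63; max(0, 54 - 63) = 0.
Total collected = 0 + 0 + 1 + 7 + 0 = 8.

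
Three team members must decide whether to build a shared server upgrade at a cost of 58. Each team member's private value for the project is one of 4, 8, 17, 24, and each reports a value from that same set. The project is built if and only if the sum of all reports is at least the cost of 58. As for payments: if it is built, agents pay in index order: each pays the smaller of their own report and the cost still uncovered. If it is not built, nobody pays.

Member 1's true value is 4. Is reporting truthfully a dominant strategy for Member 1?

Check each profile of the others' reports and compare truth against every alternative report.
Others report (4, 4): truth gives 0, best alternative gives 0.
Others report (4, 8): truth gives 0, best alternative gives 0.
Others report (4, 17): truth gives 0, best alternative gives 0.
Others report (4, 24): truth gives 0, best alternative gives 0.
Others report (8, 4): truth gives 0, best alternative gives 0.
Others report (8, 8): truth gives 0, best alternative gives 0.
(Remaining 10 profiles checked similarly; truth is weakly best in each.)
In every case the truthful report is at least as good as any alternative, so it is a dominant strategy.

Yes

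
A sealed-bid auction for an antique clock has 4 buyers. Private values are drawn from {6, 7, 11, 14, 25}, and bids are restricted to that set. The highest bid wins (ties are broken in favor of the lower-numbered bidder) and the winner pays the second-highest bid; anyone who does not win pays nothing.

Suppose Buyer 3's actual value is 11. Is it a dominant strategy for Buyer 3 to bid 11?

Check each profile of the others' bids and compare truth against every alternative bid.
Others bid (6, 6, 6): truth gives 5, best alternative gives 5.
Others bid (6, 6, 7): truth gives 4, best alternative gives 4.
Others bid (6, 7, 6): truth gives 4, best alternative gives 4.
Others bid (6, 7, 7): truth gives 4, best alternative gives 4.
Others bid (7, 6, 6): truth gives 4, best alternative gives 4.
Others bid (7, 6, 7): truth gives 4, best alternative gives 4.
(Remaining 119 profiles checked similarly; truth is weakly best in each.)
In every case the truthful bid is at least as good as any alternative, so it is a dominant strategy.

Yes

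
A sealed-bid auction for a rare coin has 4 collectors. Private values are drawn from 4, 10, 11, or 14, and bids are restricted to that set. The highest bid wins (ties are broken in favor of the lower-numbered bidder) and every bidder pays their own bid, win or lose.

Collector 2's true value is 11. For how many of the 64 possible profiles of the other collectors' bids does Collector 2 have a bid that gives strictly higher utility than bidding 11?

Others bid (4, 4, 4): truth gives 0; bid 10 gives 1 > 0. Violating.
Others bid (4, 4, 10): truth gives 0; bid 10 gives 1 > 0. Violating.
Others bid (4, 4, 14): truth gives -11; bid 14 gives -3 > -11. Violating.
Others bid (4, 10, 4): truth gives 0; bid 10 gives 1 > 0. Violating.
Others bid (4, 4, 11): truth gives 0; no alternative beats it.
Others bid (4, 10, 11): truth gives 0; no alternative beats it.
(Checking all 64 profiles: 50 have a profitable deviation, 14 do not.)

50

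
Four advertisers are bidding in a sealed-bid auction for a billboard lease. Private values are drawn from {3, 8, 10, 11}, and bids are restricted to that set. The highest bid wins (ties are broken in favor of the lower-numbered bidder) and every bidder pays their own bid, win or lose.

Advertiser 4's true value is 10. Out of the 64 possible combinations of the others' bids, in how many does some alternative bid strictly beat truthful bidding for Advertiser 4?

57

Others bid (3, 3, 3): truth gives 0; bid 8 gives 2 > 0. Violating.
Others bid (3, 3, 10): truth gives -10; bid 11 gives -1 > -10. Violating.
Others bid (3, 3, 11): truth gives -10; bid 3 gives -3 > -10. Violating.
Others bid (3, 8, 10): truth gives -10; bid 11 gives -1 > -10. Violating.
Others bid (3, 3, 8): truth gives 0; no alternative beats it.
Others bid (3, 8, 3): truth gives 0; no alternative beats it.
(Checking all 64 profiles: 57 have a profitable deviation, 7 do not.)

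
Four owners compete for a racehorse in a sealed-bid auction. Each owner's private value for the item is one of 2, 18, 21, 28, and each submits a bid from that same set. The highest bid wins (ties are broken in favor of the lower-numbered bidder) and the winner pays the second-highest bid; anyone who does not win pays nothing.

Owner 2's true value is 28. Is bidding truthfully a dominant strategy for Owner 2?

Check each profile of the others' bids and compare truth against every alternative bid.
Others bid (21, 2, 2): truth gives 7, best alternative gives 0.
Others bid (21, 2, 18): truth gives 7, best alternative gives 0.
Others bid (21, 2, 21): truth gives 7, best alternative gives 0.
Others bid (21, 18, 2): truth gives 7, best alternative gives 0.
Others bid (21, 18, 18): truth gives 7, best alternative gives 0.
Others bid (21, 18, 21): truth gives 7, best alternative gives 0.
(Remaining 58 profiles checked similarly; truth is weakly best in each.)
In every case the truthful bid is at least as good as any alternative, so it is a dominant strategy.

Yes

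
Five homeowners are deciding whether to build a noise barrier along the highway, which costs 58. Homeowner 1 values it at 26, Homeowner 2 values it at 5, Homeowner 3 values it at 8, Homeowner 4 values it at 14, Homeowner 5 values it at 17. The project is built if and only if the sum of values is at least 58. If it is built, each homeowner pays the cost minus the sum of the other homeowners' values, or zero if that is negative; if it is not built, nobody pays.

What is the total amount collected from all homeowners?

21

Total value 70 ≥ cost 58, so it is built.
Homeowner 1: others sum to 44; max(0, 58 - 44) = 14.
Homeowner 2: others sum to 65; max(0, 58 - 65) = 0.
Homeowner 3: others sum to 62; max(0, 58 - 62) = 0.
Homeowner 4: others sum to 56; max(0, 58 - 56) = 2.
Homeowner 5: others sum to 53; max(0, 58 - 53) = 5.
Total collected = 14 + 0 + 0 + 2 + 5 = 21.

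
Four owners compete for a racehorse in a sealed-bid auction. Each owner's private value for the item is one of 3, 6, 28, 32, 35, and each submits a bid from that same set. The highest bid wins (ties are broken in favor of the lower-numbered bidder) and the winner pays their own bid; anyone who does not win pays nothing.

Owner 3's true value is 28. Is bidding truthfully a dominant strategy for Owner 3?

Consider the case where Owner 1 bids 3, Owner 2 bids 3 and Owner 4 bids 3.
Truthful bid 28: wins, pays 28, utility 28 - 28 = 0.
Bid 6 instead: wins, pays 6, utility 28 - 6 = 22.
Since 22 > 0, bidding 6 is strictly better here, so truthful bidding is not dominant.

No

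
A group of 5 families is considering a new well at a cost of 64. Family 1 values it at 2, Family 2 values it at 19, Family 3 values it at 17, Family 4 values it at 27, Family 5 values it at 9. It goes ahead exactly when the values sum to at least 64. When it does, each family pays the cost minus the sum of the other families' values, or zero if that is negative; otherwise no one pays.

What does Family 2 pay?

9

Total value 74 ≥ cost 64, so the project is built.
The other families' values sum to 55.
Cost minus that sum is 64 - 55 = 9.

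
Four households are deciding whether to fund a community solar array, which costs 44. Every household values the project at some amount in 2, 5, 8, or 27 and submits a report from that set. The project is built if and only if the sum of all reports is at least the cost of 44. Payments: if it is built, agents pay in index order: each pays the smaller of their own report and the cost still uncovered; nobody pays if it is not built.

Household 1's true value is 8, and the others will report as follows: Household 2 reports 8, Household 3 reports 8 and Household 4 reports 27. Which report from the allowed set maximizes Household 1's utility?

Report 2: project built, pays 2, utility 8 - 2 = 6.
Report 5: project built, pays 5, utility 8 - 5 = 3.
Report 8: project built, pays 8, utility 8 - 8 = 0.
Report 27: project built, pays 27, utility 8 - 27 = -19.
The best choice is 2 with utility 6.

2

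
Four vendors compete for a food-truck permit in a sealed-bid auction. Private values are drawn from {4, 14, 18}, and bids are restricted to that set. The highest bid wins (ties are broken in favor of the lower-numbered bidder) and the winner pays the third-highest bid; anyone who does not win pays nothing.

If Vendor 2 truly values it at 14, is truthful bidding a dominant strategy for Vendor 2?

No

Consider the case where Vendor 1 bids 4, Vendor 3 bids 4 and Vendor 4 bids 18.
Truthful bid 14: loses, pays 0, utility 0.
Bid 18 instead: wins, pays 4, utility 14 - 4 = 10.
Since 10 > 0, bidding 18 is strictly better here, so truthful bidding is not dominant.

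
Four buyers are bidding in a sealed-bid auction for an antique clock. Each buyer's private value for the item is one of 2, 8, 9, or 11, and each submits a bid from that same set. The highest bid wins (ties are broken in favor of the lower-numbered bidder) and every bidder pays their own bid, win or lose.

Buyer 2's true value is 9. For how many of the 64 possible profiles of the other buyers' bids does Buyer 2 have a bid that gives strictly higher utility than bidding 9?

Others bid (2, 2, 2): truth gives 0; bid 8 gives 1 > 0. Violating.
Others bid (2, 2, 8): truth gives 0; bid 8 gives 1 > 0. Violating.
Others bid (2, 2, 11): truth gives -9; bid 2 gives -2 > -9. Violating.
Others bid (2, 8, 2): truth gives 0; bid 8 gives 1 > 0. Violating.
Others bid (2, 2, 9): truth gives 0; no alternative beats it.
Others bid (2, 8, 9): truth gives 0; no alternative beats it.
(Checking all 64 profiles: 50 have a profitable deviation, 14 do not.)

50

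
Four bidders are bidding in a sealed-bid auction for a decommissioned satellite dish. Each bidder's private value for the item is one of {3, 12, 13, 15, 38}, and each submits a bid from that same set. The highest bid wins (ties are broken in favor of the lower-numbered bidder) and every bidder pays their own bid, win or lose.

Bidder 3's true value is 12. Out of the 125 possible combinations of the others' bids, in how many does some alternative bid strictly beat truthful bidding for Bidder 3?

Others bid (3, 3, 13): truth gives -12; bid 13 gives -1 > -12. Violating.
Others bid (3, 3, 15): truth gives -12; bid 3 gives -3 > -12. Violating.
Others bid (3, 3, 38): truth gives -12; bid 3 gives -3 > -12. Violating.
Others bid (3, 12, 3): truth gives -12; bid 13 gives -1 > -12. Violating.
Others bid (3, 3, 3): truth gives 0; no alternative beats it.
Others bid (3, 3, 12): truth gives 0; no alternative beats it.
(Checking all 125 profiles: 123 have a profitable deviation, 2 do not.)

123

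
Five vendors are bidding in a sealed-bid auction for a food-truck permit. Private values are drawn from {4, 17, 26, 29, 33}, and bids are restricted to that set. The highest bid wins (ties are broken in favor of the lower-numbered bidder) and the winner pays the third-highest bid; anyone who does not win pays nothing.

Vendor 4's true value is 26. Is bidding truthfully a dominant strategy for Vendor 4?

No

Consider the case where Vendor 1 bids 4, Vendor 2 bids 4, Vendor 3 bids 4 and Vendor 5 bids 29.
Truthful bid 26: loses, pays 0, utility 0.
Bid 29 instead: wins, pays 4, utility 26 - 4 = 22.
Since 22 > 0, bidding 29 is strictly better here, so truthful bidding is not dominant.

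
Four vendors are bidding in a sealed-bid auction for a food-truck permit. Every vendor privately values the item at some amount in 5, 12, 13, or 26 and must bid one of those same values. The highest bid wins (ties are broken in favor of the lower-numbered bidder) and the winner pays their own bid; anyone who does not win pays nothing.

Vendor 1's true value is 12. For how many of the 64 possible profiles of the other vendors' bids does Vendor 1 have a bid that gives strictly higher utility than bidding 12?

1

Others bid (5, 5, 5): truth gives 0; bid 5 gives 7 > 0. Violating.
Others bid (5, 5, 12): truth gives 0; no alternative beats it.
Others bid (5, 5, 13): truth gives 0; no alternative beats it.
(Checking all 64 profiles: 1 has a profitable deviation, 63 do not.)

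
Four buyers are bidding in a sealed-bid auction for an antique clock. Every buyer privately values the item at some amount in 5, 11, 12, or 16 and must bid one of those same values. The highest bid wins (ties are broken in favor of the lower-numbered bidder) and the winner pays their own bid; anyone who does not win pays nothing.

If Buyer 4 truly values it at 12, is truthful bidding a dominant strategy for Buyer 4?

No

Consider the case where Buyer 1 bids 5, Buyer 2 bids 5 and Buyer 3 bids 5.
Truthful bid 12: wins, pays 12, utility 12 - 12 = 0.
Bid 11 instead: wins, pays 11, utility 12 - 11 = 1.
Since 1 > 0, bidding 11 is strictly better here, so truthful bidding is not dominant.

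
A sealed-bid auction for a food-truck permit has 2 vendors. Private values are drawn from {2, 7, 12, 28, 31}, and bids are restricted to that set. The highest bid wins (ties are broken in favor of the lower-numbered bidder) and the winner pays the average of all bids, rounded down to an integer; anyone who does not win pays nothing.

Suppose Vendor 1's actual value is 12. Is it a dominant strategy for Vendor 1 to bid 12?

No

Consider the case where Vendor 2 bids 2.
Truthful bid 12: wins, pays 7, utility 12 - 7 = 5.
Bid 2 instead: wins, pays 2, utility 12 - 2 = 10.
Since 10 > 5, bidding 2 is strictly better here, so truthful bidding is not dominant.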